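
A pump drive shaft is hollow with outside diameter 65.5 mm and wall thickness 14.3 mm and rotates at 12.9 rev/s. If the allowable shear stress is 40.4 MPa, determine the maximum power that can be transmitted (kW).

162 kW

J = π(d_o⁴ − d_i⁴)/32 = π(0.0655⁴ − 0.0369⁴)/32 = 1.625×10^-6 m⁴.
T_max = τ_allow·J/r = 4.04×10^7 × 1.625×10^-6 / 0.0328 = 2005 N·m.
ω = 2π·12.9 = 81.05 rad/s, so P_max = T_max·ω = 1.625×10^5 W.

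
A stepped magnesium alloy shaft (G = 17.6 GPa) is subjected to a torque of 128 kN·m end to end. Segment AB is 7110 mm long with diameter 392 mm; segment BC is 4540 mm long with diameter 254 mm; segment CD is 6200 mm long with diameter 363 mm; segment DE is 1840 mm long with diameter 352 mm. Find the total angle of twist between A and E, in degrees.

7.93°

J_AB = π(0.392)⁴/32 = 2.32×10^-3 m⁴; J_BC = π(0.254)⁴/32 = 4.09×10^-4 m⁴; J_CD = π(0.363)⁴/32 = 1.70×10^-3 m⁴; J_DE = π(0.352)⁴/32 = 1.51×10^-3 m⁴.
θ = (T/G)·Σ L_i/J_i = (128000/17.6×10⁹)·(7.11/2.32×10^-3 + 4.54/4.09×10^-4 + 6.20/1.70×10^-3 + 1.84/1.51×10^-3) = 0.1384 rad.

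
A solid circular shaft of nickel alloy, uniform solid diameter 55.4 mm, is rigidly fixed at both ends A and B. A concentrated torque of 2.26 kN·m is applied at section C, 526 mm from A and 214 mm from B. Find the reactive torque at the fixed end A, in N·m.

654 N·m

With uniform GJ and both ends fixed, compatibility θ_AC = θ_CB gives T_A·a = T_B·b, together with T_A + T_B = T₀.
T_A = T₀·b/(a+b) = 2260·214/740.0 = 653.6 N·m; T_B = 1606 N·m.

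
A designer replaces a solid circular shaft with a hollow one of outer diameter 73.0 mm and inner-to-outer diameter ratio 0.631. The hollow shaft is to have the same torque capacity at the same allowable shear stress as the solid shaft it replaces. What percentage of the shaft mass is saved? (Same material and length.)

Equal τ_max and T ⇒ the solid shaft needs d_s³ = d_o³(1−k⁴), so d_s = 73.0·(1−0.631⁴)^(1/3) = 68.92 mm.
Area ratio A_h/A_s = d_o²(1−k²)/d_s² = (1−k²)/(1−k⁴)^(2/3) = 0.6752.
Mass saving = 1 − 0.6752 = 32.5 %.

32.5 %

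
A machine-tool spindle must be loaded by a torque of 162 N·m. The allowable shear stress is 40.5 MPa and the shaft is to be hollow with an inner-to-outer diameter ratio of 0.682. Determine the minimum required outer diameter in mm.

29.6 mm

For a hollow shaft with d_i/d_o = 0.682: τ_max = 16T/(π d_o³ (1−k⁴)), so d_o = [16T/(π τ_allow (1−k⁴))]^(1/3) = [16·162.0/(π·4.05×10^7·0.7837)]^(1/3) = 0.02962 m.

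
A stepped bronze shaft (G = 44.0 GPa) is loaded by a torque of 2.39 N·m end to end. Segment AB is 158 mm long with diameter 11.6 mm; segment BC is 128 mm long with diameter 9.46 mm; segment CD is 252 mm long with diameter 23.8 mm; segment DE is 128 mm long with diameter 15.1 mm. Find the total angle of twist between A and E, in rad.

J_AB = π(0.0116)⁴/32 = 1.78×10^-9 m⁴; J_BC = π(0.00946)⁴/32 = 7.86×10^-10 m⁴; J_CD = π(0.0238)⁴/32 = 3.15×10^-8 m⁴; J_DE = π(0.0151)⁴/32 = 5.10×10^-9 m⁴.
θ = (T/G)·Σ L_i/J_i = (2.390/44.0×10⁹)·(0.158/1.78×10^-9 + 0.128/7.86×10^-10 + 0.252/3.15×10^-8 + 0.128/5.10×10^-9) = 0.01547 rad.

0.0155 rad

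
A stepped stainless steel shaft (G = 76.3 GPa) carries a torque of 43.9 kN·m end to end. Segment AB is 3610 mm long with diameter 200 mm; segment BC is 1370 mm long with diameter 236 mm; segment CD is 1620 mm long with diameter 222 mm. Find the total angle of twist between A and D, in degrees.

J_AB = π(0.200)⁴/32 = 1.57×10^-4 m⁴; J_BC = π(0.236)⁴/32 = 3.05×10^-4 m⁴; J_CD = π(0.222)⁴/32 = 2.38×10^-4 m⁴.
θ = (T/G)·Σ L_i/J_i = (43900/76.3×10⁹)·(3.61/1.57×10^-4 + 1.37/3.05×10^-4 + 1.62/2.38×10^-4) = 0.01972 rad.

1.13°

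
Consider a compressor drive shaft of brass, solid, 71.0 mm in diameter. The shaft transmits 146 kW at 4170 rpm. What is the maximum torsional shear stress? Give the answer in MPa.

4.76 MPa

ω = 2π·4170/60 = 436.7 rad/s, so T = P/ω = 146×10³ / 436.7 = 334.3 N·m.
J = πd⁴/32 = π(0.0710)⁴/32 = 2.495×10^-6 m⁴.
τ_max = T·r/J = 334.3 × 0.0355 / 2.495×10^-6 = 4.758×10^6 Pa.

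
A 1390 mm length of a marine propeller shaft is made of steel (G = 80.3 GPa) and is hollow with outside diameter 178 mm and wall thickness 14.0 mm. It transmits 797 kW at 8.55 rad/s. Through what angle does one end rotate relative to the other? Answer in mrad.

33.0 mrad

ω = 8.55 rad/s, so T = P/ω = 797×10³ / 8.550 = 93220 N·m.
J = π(d_o⁴ − d_i⁴)/32 = π(0.178⁴ − 0.150⁴)/32 = 4.885×10^-5 m⁴.
θ = T·L/(G·J) = 93220 × 1.39 / (80.3×10⁹ × 4.885×10^-5) = 0.03303 rad.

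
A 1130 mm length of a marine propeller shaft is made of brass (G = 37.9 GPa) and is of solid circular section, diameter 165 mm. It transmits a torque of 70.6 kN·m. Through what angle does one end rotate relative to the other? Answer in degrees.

1.66°

J = πd⁴/32 = π(0.165)⁴/32 = 7.277×10^-5 m⁴.
θ = T·L/(G·J) = 70600 × 1.13 / (37.9×10⁹ × 7.277×10^-5) = 0.02893 rad.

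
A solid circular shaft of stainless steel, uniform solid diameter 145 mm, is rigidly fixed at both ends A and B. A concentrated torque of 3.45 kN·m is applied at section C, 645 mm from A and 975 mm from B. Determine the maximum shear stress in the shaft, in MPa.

With uniform GJ and both ends fixed, compatibility θ_AC = θ_CB gives T_A·a = T_B·b, together with T_A + T_B = T₀.
T_A = T₀·b/(a+b) = 3450·975/1620 = 2076 N·m; T_B = 1374 N·m.
τ in each portion: τ_AC = 3.47×10^6 Pa, τ_CB = 2.29×10^6 Pa; maximum is in AC.
τ_max = T_AC·r/J = 2076·0.0725/4.34×10^-5 = 3.469×10^6 Pa.

3.47 MPa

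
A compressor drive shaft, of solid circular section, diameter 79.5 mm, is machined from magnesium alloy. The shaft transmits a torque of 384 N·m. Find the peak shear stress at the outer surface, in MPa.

J = πd⁴/32 = π(0.0795)⁴/32 = 3.922×10^-6 m⁴.
τ_max = T·r/J = 384.0 × 0.0398 / 3.922×10^-6 = 3.892×10^6 Pa.

3.89 MPa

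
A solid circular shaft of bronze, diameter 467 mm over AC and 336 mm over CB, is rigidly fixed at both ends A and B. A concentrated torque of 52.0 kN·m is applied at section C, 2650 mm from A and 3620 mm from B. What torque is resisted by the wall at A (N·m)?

43500 N·m

Compatibility: T_A·a/J_AC = T_B·b/J_CB with T_A + T_B = T₀.
J_AC = 4.67×10^-3 m⁴, J_CB = 1.25×10^-3 m⁴, so T_A = T₀·(J_AC/a)/((J_AC/a)+(J_CB/b)) = 43470 N·m, T_B = 8528 N·m.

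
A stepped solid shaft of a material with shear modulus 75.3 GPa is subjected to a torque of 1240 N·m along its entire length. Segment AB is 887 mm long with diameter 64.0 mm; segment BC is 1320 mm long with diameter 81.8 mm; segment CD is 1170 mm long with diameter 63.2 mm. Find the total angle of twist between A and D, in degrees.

1.50°

J_AB = π(0.0640)⁴/32 = 1.65×10^-6 m⁴; J_BC = π(0.0818)⁴/32 = 4.40×10^-6 m⁴; J_CD = π(0.0632)⁴/32 = 1.57×10^-6 m⁴.
θ = (T/G)·Σ L_i/J_i = (1240/75.3×10⁹)·(0.887/1.65×10^-6 + 1.32/4.40×10^-6 + 1.17/1.57×10^-6) = 0.02611 rad.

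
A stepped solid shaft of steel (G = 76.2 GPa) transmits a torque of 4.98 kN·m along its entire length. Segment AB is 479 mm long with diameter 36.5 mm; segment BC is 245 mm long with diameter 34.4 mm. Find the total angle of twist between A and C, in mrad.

296 mrad

J_AB = π(0.0365)⁴/32 = 1.74×10^-7 m⁴; J_BC = π(0.0344)⁴/32 = 1.37×10^-7 m⁴.
θ = (T/G)·Σ L_i/J_i = (4980/76.2×10⁹)·(0.479/1.74×10^-7 + 0.245/1.37×10^-7) = 0.2961 rad.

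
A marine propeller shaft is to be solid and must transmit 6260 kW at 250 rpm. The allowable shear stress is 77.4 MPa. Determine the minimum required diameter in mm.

ω = 2π·250/60 = 26.18 rad/s, so T = P/ω = 6260×10³ / 26.18 = 239100 N·m.
For a solid shaft τ_max = 16T/(πd³), so d = (16T/(π τ_allow))^(1/3) = (16·239100/(π·7.74×10^7))^(1/3) = 0.2506 m.

251 mm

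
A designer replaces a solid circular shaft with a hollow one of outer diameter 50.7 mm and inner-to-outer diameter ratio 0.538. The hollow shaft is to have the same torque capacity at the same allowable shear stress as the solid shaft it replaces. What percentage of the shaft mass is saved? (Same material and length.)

24.7 %

Equal τ_max and T ⇒ the solid shaft needs d_s³ = d_o³(1−k⁴), so d_s = 50.7·(1−0.538⁴)^(1/3) = 49.24 mm.
Area ratio A_h/A_s = d_o²(1−k²)/d_s² = (1−k²)/(1−k⁴)^(2/3) = 0.7532.
Mass saving = 1 − 0.7532 = 24.7 %.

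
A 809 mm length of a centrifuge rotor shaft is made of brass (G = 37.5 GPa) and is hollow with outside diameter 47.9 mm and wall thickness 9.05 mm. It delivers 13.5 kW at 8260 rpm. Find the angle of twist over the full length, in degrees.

0.0439°

ω = 2π·8260/60 = 865.0 rad/s, so T = P/ω = 13.5×10³ / 865.0 = 15.61 N·m.
J = π(d_o⁴ − d_i⁴)/32 = π(0.0479⁴ − 0.0298⁴)/32 = 4.394×10^-7 m⁴.
θ = T·L/(G·J) = 15.61 × 0.809 / (37.5×10⁹ × 4.394×10^-7) = 7.663×10^-4 rad.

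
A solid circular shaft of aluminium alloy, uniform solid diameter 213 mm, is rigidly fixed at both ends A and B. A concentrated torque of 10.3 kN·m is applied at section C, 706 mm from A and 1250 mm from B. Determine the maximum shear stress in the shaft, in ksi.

With uniform GJ and both ends fixed, compatibility θ_AC = θ_CB gives T_A·a = T_B·b, together with T_A + T_B = T₀.
T_A = T₀·b/(a+b) = 10300·1250/1956 = 6582 N·m; T_B = 3718 N·m.
τ in each portion: τ_AC = 3.47×10^6 Pa, τ_CB = 1.96×10^6 Pa; maximum is in AC.
τ_max = T_AC·r/J = 6582·0.106/2.02×10^-4 = 3.469×10^6 Pa.

0.503 ksi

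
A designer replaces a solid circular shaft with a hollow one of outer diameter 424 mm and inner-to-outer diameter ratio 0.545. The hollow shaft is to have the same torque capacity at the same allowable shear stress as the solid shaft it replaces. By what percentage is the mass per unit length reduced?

25.2 %

Equal τ_max and T ⇒ the solid shaft needs d_s³ = d_o³(1−k⁴), so d_s = 424·(1−0.545⁴)^(1/3) = 411.1 mm.
Area ratio A_h/A_s = d_o²(1−k²)/d_s² = (1−k²)/(1−k⁴)^(2/3) = 0.7476.
Mass saving = 1 − 0.7476 = 25.2 %.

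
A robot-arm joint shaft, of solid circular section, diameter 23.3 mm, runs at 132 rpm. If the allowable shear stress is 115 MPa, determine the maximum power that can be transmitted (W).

3950 W

J = πd⁴/32 = π(0.0233)⁴/32 = 2.894×10^-8 m⁴.
T_max = τ_allow·J/r = 1.15×10^8 × 2.894×10^-8 / 0.0117 = 285.6 N·m.
ω = 2π·132/60 = 13.82 rad/s, so P_max = T_max·ω = 3948 W.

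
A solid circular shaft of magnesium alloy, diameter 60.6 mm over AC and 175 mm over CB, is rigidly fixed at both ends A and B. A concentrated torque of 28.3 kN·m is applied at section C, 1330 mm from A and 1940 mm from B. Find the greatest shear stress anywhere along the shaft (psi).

Compatibility: T_A·a/J_AC = T_B·b/J_CB with T_A + T_B = T₀.
J_AC = 1.32×10^-6 m⁴, J_CB = 9.21×10^-5 m⁴, so T_A = T₀·(J_AC/a)/((J_AC/a)+(J_CB/b)) = 581.4 N·m, T_B = 27720 N·m.
τ in each portion: τ_AC = 1.33×10^7 Pa, τ_CB = 2.63×10^7 Pa; maximum is in CB.
τ_max = T_CB·r/J = 27720·0.0875/9.21×10^-5 = 2.634×10^7 Pa.

3820 psi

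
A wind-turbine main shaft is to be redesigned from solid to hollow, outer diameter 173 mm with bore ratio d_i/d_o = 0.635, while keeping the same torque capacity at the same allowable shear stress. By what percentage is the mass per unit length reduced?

32.8 %

Equal τ_max and T ⇒ the solid shaft needs d_s³ = d_o³(1−k⁴), so d_s = 173·(1−0.635⁴)^(1/3) = 163.1 mm.
Area ratio A_h/A_s = d_o²(1−k²)/d_s² = (1−k²)/(1−k⁴)^(2/3) = 0.6717.
Mass saving = 1 − 0.6717 = 32.8 %.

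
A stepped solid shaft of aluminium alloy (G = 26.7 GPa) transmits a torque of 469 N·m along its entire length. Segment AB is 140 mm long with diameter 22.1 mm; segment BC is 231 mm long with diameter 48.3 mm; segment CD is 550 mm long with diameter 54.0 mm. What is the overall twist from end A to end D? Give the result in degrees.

7.11°

J_AB = π(0.0221)⁴/32 = 2.34×10^-8 m⁴; J_BC = π(0.0483)⁴/32 = 5.34×10^-7 m⁴; J_CD = π(0.0540)⁴/32 = 8.35×10^-7 m⁴.
θ = (T/G)·Σ L_i/J_i = (469.0/26.7×10⁹)·(0.140/2.34×10^-8 + 0.231/5.34×10^-7 + 0.550/8.35×10^-7) = 0.1242 rad.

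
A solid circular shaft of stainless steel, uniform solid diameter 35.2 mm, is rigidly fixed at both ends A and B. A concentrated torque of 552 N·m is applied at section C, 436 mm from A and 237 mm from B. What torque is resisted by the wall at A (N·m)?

With uniform GJ and both ends fixed, compatibility θ_AC = θ_CB gives T_A·a = T_B·b, together with T_A + T_B = T₀.
T_A = T₀·b/(a+b) = 552.0·237/673.0 = 194.4 N·m; T_B = 357.6 N·m.

194 N·m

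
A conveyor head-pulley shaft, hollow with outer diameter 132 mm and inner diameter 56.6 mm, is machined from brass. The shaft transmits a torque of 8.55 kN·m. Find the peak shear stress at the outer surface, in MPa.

19.6 MPa

J = π(d_o⁴ − d_i⁴)/32 = π(0.132⁴ − 0.0566⁴)/32 = 2.880×10^-5 m⁴.
τ_max = T·r/J = 8550 × 0.0660 / 2.880×10^-5 = 1.960×10^7 Pa.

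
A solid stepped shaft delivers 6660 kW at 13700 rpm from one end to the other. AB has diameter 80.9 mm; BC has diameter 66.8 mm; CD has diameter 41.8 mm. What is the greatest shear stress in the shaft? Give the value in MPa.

ω = 2π·13700/60 = 1435 rad/s, so T = P/ω = 6660×10³ / 1435 = 4642 N·m.
Under the same torque, τ_max = 16T/(πd³) is largest where d is smallest — segment CD (d = 41.8 mm).
τ_max = 16·4642/(π·(0.0418)³) = 3.237×10^8 Pa.

324 MPa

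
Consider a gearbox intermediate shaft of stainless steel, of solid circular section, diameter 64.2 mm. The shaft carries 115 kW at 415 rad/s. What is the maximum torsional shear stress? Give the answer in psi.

774 psi

ω = 415 rad/s, so T = P/ω = 115×10³ / 415.0 = 277.1 N·m.
J = πd⁴/32 = π(0.0642)⁴/32 = 1.668×10^-6 m⁴.
τ_max = T·r/J = 277.1 × 0.0321 / 1.668×10^-6 = 5.334×10^6 Pa.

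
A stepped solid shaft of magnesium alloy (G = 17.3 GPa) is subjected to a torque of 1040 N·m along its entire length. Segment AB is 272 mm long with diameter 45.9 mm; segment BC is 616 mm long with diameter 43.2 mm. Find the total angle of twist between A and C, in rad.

0.146 rad

J_AB = π(0.0459)⁴/32 = 4.36×10^-7 m⁴; J_BC = π(0.0432)⁴/32 = 3.42×10^-7 m⁴.
θ = (T/G)·Σ L_i/J_i = (1040/17.3×10⁹)·(0.272/4.36×10^-7 + 0.616/3.42×10^-7) = 0.1458 rad.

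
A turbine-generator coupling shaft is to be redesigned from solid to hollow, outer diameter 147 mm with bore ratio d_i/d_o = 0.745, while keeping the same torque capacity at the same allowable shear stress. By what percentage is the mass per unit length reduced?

Equal τ_max and T ⇒ the solid shaft needs d_s³ = d_o³(1−k⁴), so d_s = 147·(1−0.745⁴)^(1/3) = 130.0 mm.
Area ratio A_h/A_s = d_o²(1−k²)/d_s² = (1−k²)/(1−k⁴)^(2/3) = 0.5688.
Mass saving = 1 − 0.5688 = 43.1 %.

43.1 %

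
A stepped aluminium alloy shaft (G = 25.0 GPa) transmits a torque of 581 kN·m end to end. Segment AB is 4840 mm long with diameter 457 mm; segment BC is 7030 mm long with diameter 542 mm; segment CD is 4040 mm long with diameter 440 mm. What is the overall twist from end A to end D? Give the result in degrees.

J_AB = π(0.457)⁴/32 = 4.28×10^-3 m⁴; J_BC = π(0.542)⁴/32 = 8.47×10^-3 m⁴; J_CD = π(0.440)⁴/32 = 3.68×10^-3 m⁴.
θ = (T/G)·Σ L_i/J_i = (581000/25.0×10⁹)·(4.84/4.28×10^-3 + 7.03/8.47×10^-3 + 4.04/3.68×10^-3) = 0.07107 rad.

4.07°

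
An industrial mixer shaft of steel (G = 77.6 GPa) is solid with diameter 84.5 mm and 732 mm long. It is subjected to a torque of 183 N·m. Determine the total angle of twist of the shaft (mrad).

0.345 mrad

J = πd⁴/32 = π(0.0845)⁴/32 = 5.005×10^-6 m⁴.
θ = T·L/(G·J) = 183.0 × 0.732 / (77.6×10⁹ × 5.005×10^-6) = 3.449×10^-4 rad.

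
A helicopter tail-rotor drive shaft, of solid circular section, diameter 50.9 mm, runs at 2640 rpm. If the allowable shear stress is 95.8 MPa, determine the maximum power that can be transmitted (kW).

J = πd⁴/32 = π(0.0509)⁴/32 = 6.590×10^-7 m⁴.
T_max = τ_allow·J/r = 9.58×10^7 × 6.590×10^-7 / 0.0255 = 2481 N·m.
ω = 2π·2640/60 = 276.5 rad/s, so P_max = T_max·ω = 6.858×10^5 W.

686 kW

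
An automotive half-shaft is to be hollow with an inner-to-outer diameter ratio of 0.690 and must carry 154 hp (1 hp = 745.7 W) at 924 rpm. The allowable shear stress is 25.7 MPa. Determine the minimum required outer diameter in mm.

67.2 mm

ω = 2π·924/60 = 96.76 rad/s, so T = P/ω = 154×745.7 / 96.76 = 1187 N·m.
For a hollow shaft with d_i/d_o = 0.690: τ_max = 16T/(π d_o³ (1−k⁴)), so d_o = [16T/(π τ_allow (1−k⁴))]^(1/3) = [16·1187/(π·2.57×10^7·0.7733)]^(1/3) = 0.06725 m.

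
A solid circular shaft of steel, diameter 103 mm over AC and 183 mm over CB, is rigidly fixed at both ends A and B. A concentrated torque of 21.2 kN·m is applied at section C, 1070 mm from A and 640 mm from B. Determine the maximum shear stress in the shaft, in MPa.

16.6 MPa

Compatibility: T_A·a/J_AC = T_B·b/J_CB with T_A + T_B = T₀.
J_AC = 1.10×10^-5 m⁴, J_CB = 1.10×10^-4 m⁴, so T_A = T₀·(J_AC/a)/((J_AC/a)+(J_CB/b)) = 1200 N·m, T_B = 20000 N·m.
τ in each portion: τ_AC = 5.60×10^6 Pa, τ_CB = 1.66×10^7 Pa; maximum is in CB.
τ_max = T_CB·r/J = 20000·0.0915/1.10×10^-4 = 1.662×10^7 Pa.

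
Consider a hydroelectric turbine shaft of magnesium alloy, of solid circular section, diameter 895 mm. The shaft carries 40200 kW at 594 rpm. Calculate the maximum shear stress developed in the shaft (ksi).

0.666 ksi

ω = 2π·594/60 = 62.20 rad/s, so T = P/ω = 40200×10³ / 62.20 = 646300 N·m.
J = πd⁴/32 = π(0.895)⁴/32 = 0.06299 m⁴.
τ_max = T·r/J = 646300 × 0.448 / 0.06299 = 4.591×10^6 Pa.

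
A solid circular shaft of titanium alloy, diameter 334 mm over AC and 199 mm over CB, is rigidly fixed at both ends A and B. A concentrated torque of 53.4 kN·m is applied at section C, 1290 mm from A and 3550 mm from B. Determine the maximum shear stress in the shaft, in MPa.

6.98 MPa

Compatibility: T_A·a/J_AC = T_B·b/J_CB with T_A + T_B = T₀.
J_AC = 1.22×10^-3 m⁴, J_CB = 1.54×10^-4 m⁴, so T_A = T₀·(J_AC/a)/((J_AC/a)+(J_CB/b)) = 51060 N·m, T_B = 2338 N·m.
τ in each portion: τ_AC = 6.98×10^6 Pa, τ_CB = 1.51×10^6 Pa; maximum is in AC.
τ_max = T_AC·r/J = 51060·0.167/1.22×10^-3 = 6.980×10^6 Pa.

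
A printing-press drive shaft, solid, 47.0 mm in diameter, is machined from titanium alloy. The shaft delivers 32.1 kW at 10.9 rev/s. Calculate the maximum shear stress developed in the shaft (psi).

ω = 2π·10.9 = 68.49 rad/s, so T = P/ω = 32.1×10³ / 68.49 = 468.7 N·m.
J = πd⁴/32 = π(0.0470)⁴/32 = 4.791×10^-7 m⁴.
τ_max = T·r/J = 468.7 × 0.0235 / 4.791×10^-7 = 2.299×10^7 Pa.

3330 psi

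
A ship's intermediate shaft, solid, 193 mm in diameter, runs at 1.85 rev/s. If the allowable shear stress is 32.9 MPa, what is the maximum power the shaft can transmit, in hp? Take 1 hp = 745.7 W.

J = πd⁴/32 = π(0.193)⁴/32 = 1.362×10^-4 m⁴.
T_max = τ_allow·J/r = 3.29×10^7 × 1.362×10^-4 / 0.0965 = 46440 N·m.
ω = 2π·1.85 = 11.62 rad/s, so P_max = T_max·ω = 5.398×10^5 W.

724 hp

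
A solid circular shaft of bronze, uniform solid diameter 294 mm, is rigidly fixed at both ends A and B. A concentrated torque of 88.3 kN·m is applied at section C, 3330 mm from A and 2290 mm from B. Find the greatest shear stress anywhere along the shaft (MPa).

With uniform GJ and both ends fixed, compatibility θ_AC = θ_CB gives T_A·a = T_B·b, together with T_A + T_B = T₀.
T_A = T₀·b/(a+b) = 88300·2290/5620 = 35980 N·m; T_B = 52320 N·m.
τ in each portion: τ_AC = 7.21×10^6 Pa, τ_CB = 1.05×10^7 Pa; maximum is in CB.
τ_max = T_CB·r/J = 52320·0.147/7.33×10^-4 = 1.049×10^7 Pa.

10.5 MPa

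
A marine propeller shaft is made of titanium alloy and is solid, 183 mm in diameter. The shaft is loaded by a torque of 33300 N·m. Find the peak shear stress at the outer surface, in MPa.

J = πd⁴/32 = π(0.183)⁴/32 = 1.101×10^-4 m⁴.
τ_max = T·r/J = 33300 × 0.0915 / 1.101×10^-4 = 2.767×10^7 Pa.

27.7 MPa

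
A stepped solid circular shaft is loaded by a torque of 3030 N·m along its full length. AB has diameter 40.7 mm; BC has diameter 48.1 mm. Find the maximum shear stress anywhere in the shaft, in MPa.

Under the same torque, τ_max = 16T/(πd³) is largest where d is smallest — segment AB (d = 40.7 mm).
τ_max = 16·3030/(π·(0.0407)³) = 2.289×10^8 Pa.

229 MPa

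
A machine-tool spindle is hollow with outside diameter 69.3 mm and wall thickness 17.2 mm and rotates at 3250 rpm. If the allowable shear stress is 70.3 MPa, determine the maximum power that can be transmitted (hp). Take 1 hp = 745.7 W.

1960 hp

J = π(d_o⁴ − d_i⁴)/32 = π(0.0693⁴ − 0.0349⁴)/32 = 2.119×10^-6 m⁴.
T_max = τ_allow·J/r = 7.03×10^7 × 2.119×10^-6 / 0.0347 = 4298 N·m.
ω = 2π·3250/60 = 340.3 rad/s, so P_max = T_max·ω = 1.463×10^6 W.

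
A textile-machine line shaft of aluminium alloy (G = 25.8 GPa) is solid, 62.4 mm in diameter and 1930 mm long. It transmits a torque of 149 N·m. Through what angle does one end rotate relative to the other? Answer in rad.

J = πd⁴/32 = π(0.0624)⁴/32 = 1.488×10^-6 m⁴.
θ = T·L/(G·J) = 149.0 × 1.93 / (25.8×10⁹ × 1.488×10^-6) = 7.488×10^-3 rad.

0.00749 rad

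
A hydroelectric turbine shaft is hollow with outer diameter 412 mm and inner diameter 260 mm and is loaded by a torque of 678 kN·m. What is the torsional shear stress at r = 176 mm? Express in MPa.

J = π(d_o⁴ − d_i⁴)/32 = π(0.412⁴ − 0.260⁴)/32 = 2.380×10^-3 m⁴.
Shear stress varies linearly with radius: τ = T·r/J = 678000 × 0.176 / 2.380×10^-3 = 5.014×10^7 Pa.

50.1 MPa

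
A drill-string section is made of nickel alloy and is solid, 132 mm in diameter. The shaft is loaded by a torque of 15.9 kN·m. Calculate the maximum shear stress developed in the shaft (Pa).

J = πd⁴/32 = π(0.132)⁴/32 = 2.981×10^-5 m⁴.
τ_max = T·r/J = 15900 × 0.0660 / 2.981×10^-5 = 3.521×10^7 Pa.

3.52e7 Pa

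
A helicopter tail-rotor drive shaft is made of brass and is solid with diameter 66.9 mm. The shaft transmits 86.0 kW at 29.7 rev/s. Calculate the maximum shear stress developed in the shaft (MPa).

ω = 2π·29.7 = 186.6 rad/s, so T = P/ω = 86.0×10³ / 186.6 = 460.9 N·m.
J = πd⁴/32 = π(0.0669)⁴/32 = 1.967×10^-6 m⁴.
τ_max = T·r/J = 460.9 × 0.0335 / 1.967×10^-6 = 7.839×10^6 Pa.

7.84 MPa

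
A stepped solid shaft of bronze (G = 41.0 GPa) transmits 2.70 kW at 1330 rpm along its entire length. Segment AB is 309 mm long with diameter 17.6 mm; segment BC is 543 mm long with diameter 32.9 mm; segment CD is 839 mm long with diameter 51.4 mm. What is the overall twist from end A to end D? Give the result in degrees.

1.05°

ω = 2π·1330/60 = 139.3 rad/s, so T = P/ω = 2.70×10³ / 139.3 = 19.39 N·m.
J_AB = π(0.0176)⁴/32 = 9.42×10^-9 m⁴; J_BC = π(0.0329)⁴/32 = 1.15×10^-7 m⁴; J_CD = π(0.0514)⁴/32 = 6.85×10^-7 m⁴.
θ = (T/G)·Σ L_i/J_i = (19.39/41.0×10⁹)·(0.309/9.42×10^-9 + 0.543/1.15×10^-7 + 0.839/6.85×10^-7) = 0.01832 rad.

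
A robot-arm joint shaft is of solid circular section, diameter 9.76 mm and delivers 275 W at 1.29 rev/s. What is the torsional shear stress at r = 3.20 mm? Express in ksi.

17.7 ksi

ω = 2π·1.29 = 8.105 rad/s, so T = P/ω = 275 / 8.105 = 33.93 N·m.
J = πd⁴/32 = π(0.00976)⁴/32 = 8.908×10^-10 m⁴.
Shear stress varies linearly with radius: τ = T·r/J = 33.93 × 0.00320 / 8.908×10^-10 = 1.219×10^8 Pa.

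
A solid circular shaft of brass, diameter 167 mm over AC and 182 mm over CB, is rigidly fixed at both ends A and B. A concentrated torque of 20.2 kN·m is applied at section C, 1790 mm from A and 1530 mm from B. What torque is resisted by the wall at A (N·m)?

Compatibility: T_A·a/J_AC = T_B·b/J_CB with T_A + T_B = T₀.
J_AC = 7.64×10^-5 m⁴, J_CB = 1.08×10^-4 m⁴, so T_A = T₀·(J_AC/a)/((J_AC/a)+(J_CB/b)) = 7622 N·m, T_B = 12580 N·m.

7620 N·m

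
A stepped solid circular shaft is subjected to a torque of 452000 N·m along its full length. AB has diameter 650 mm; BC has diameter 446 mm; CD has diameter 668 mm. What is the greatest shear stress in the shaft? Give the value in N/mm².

Under the same torque, τ_max = 16T/(πd³) is largest where d is smallest — segment BC (d = 446 mm).
τ_max = 16·452000/(π·(0.446)³) = 2.595×10^7 Pa.

25.9 N/mm²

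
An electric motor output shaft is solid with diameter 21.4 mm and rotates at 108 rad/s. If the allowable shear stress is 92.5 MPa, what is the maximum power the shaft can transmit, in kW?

19.2 kW

J = πd⁴/32 = π(0.0214)⁴/32 = 2.059×10^-8 m⁴.
T_max = τ_allow·J/r = 9.25×10^7 × 2.059×10^-8 / 0.0107 = 178.0 N·m.
ω = 108 rad/s, so P_max = T_max·ω = 1.922×10^4 W.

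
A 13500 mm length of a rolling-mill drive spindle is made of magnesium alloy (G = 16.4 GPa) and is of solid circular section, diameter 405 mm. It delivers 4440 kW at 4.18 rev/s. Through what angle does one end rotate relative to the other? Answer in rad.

0.0527 rad

ω = 2π·4.18 = 26.26 rad/s, so T = P/ω = 4440×10³ / 26.26 = 169100 N·m.
J = πd⁴/32 = π(0.405)⁴/32 = 2.641×10^-3 m⁴.
θ = T·L/(G·J) = 169100 × 13.5 / (16.4×10⁹ × 2.641×10^-3) = 0.05269 rad.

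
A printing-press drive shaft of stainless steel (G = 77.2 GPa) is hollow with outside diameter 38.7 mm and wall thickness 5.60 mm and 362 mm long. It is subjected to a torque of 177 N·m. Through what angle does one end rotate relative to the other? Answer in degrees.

0.290°

J = π(d_o⁴ − d_i⁴)/32 = π(0.0387⁴ − 0.0275⁴)/32 = 1.641×10^-7 m⁴.
θ = T·L/(G·J) = 177.0 × 0.362 / (77.2×10⁹ × 1.641×10^-7) = 5.059×10^-3 rad.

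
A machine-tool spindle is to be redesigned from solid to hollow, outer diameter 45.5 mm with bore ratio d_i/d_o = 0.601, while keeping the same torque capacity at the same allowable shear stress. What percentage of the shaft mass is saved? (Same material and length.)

29.9 %

Equal τ_max and T ⇒ the solid shaft needs d_s³ = d_o³(1−k⁴), so d_s = 45.5·(1−0.601⁴)^(1/3) = 43.43 mm.
Area ratio A_h/A_s = d_o²(1−k²)/d_s² = (1−k²)/(1−k⁴)^(2/3) = 0.7012.
Mass saving = 1 − 0.7012 = 29.9 %.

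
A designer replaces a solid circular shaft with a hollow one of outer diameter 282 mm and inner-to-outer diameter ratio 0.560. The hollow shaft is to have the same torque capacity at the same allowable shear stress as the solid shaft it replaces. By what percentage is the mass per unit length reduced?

Equal τ_max and T ⇒ the solid shaft needs d_s³ = d_o³(1−k⁴), so d_s = 282·(1−0.560⁴)^(1/3) = 272.4 mm.
Area ratio A_h/A_s = d_o²(1−k²)/d_s² = (1−k²)/(1−k⁴)^(2/3) = 0.7354.
Mass saving = 1 − 0.7354 = 26.5 %.

26.5 %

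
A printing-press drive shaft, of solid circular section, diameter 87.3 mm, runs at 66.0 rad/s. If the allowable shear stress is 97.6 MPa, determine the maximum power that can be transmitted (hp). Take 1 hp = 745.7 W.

J = πd⁴/32 = π(0.0873)⁴/32 = 5.702×10^-6 m⁴.
T_max = τ_allow·J/r = 9.76×10^7 × 5.702×10^-6 / 0.0437 = 12750 N·m.
ω = 66.0 rad/s, so P_max = T_max·ω = 8.415×10^5 W.

1130 hp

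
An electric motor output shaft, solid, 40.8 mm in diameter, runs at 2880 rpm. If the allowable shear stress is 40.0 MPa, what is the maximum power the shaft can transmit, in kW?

161 kW

J = πd⁴/32 = π(0.0408)⁴/32 = 2.720×10^-7 m⁴.
T_max = τ_allow·J/r = 4.00×10^7 × 2.720×10^-7 / 0.0204 = 533.4 N·m.
ω = 2π·2880/60 = 301.6 rad/s, so P_max = T_max·ω = 1.609×10^5 W.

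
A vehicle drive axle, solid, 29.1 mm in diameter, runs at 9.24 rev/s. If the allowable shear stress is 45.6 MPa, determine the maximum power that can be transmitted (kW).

J = πd⁴/32 = π(0.0291)⁴/32 = 7.040×10^-8 m⁴.
T_max = τ_allow·J/r = 4.56×10^7 × 7.040×10^-8 / 0.0146 = 220.6 N·m.
ω = 2π·9.24 = 58.06 rad/s, so P_max = T_max·ω = 1.281×10^4 W.

12.8 kW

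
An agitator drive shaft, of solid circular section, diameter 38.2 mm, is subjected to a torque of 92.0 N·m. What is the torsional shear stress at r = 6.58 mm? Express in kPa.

2900 kPa

J = πd⁴/32 = π(0.0382)⁴/32 = 2.091×10^-7 m⁴.
Shear stress varies linearly with radius: τ = T·r/J = 92.00 × 0.00658 / 2.091×10^-7 = 2.896×10^6 Pa.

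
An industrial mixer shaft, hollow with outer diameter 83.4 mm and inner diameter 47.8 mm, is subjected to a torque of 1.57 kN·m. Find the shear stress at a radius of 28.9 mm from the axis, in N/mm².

10.7 N/mm²

J = π(d_o⁴ − d_i⁴)/32 = π(0.0834⁴ − 0.0478⁴)/32 = 4.237×10^-6 m⁴.
Shear stress varies linearly with radius: τ = T·r/J = 1570 × 0.0289 / 4.237×10^-6 = 1.071×10^7 Pa.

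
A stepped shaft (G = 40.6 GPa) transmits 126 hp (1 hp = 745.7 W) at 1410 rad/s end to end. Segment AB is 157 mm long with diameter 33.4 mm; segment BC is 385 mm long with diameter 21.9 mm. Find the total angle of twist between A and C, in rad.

ω = 1410 rad/s, so T = P/ω = 126×745.7 / 1410 = 66.64 N·m.
J_AB = π(0.0334)⁴/32 = 1.22×10^-7 m⁴; J_BC = π(0.0219)⁴/32 = 2.26×10^-8 m⁴.
θ = (T/G)·Σ L_i/J_i = (66.64/40.6×10⁹)·(0.157/1.22×10^-7 + 0.385/2.26×10^-8) = 0.03009 rad.

0.0301 rad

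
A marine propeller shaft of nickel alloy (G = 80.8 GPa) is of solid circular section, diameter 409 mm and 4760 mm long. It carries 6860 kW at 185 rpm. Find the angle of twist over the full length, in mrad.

ω = 2π·185/60 = 19.37 rad/s, so T = P/ω = 6860×10³ / 19.37 = 354100 N·m.
J = πd⁴/32 = π(0.409)⁴/32 = 2.747×10^-3 m⁴.
θ = T·L/(G·J) = 354100 × 4.76 / (80.8×10⁹ × 2.747×10^-3) = 7.593×10^-3 rad.

7.59 mrad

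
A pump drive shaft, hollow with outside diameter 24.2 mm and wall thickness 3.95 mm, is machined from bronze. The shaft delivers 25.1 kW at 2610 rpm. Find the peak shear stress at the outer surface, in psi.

ω = 2π·2610/60 = 273.3 rad/s, so T = P/ω = 25.1×10³ / 273.3 = 91.83 N·m.
J = π(d_o⁴ − d_i⁴)/32 = π(0.0242⁴ − 0.0163⁴)/32 = 2.674×10^-8 m⁴.
τ_max = T·r/J = 91.83 × 0.0121 / 2.674×10^-8 = 4.155×10^7 Pa.

6030 psi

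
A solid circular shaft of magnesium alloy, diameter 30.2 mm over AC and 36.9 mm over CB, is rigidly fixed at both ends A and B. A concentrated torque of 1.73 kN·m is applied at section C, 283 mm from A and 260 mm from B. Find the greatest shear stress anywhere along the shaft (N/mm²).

Compatibility: T_A·a/J_AC = T_B·b/J_CB with T_A + T_B = T₀.
J_AC = 8.17×10^-8 m⁴, J_CB = 1.82×10^-7 m⁴, so T_A = T₀·(J_AC/a)/((J_AC/a)+(J_CB/b)) = 505.0 N·m, T_B = 1225 N·m.
τ in each portion: τ_AC = 9.34×10^7 Pa, τ_CB = 1.24×10^8 Pa; maximum is in CB.
τ_max = T_CB·r/J = 1225·0.0184/1.82×10^-7 = 1.242×10^8 Pa.

124 N/mm²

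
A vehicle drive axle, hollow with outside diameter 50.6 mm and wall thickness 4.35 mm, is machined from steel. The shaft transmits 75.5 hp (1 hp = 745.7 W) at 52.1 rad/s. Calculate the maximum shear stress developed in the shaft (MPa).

ω = 52.1 rad/s, so T = P/ω = 75.5×745.7 / 52.10 = 1081 N·m.
J = π(d_o⁴ − d_i⁴)/32 = π(0.0506⁴ − 0.0419⁴)/32 = 3.410×10^-7 m⁴.
τ_max = T·r/J = 1081 × 0.0253 / 3.410×10^-7 = 8.018×10^7 Pa.

80.2 MPa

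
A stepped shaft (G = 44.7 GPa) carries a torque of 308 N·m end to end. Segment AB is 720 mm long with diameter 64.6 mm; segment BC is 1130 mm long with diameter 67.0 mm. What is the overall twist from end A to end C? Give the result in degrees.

J_AB = π(0.0646)⁴/32 = 1.71×10^-6 m⁴; J_BC = π(0.0670)⁴/32 = 1.98×10^-6 m⁴.
θ = (T/G)·Σ L_i/J_i = (308.0/44.7×10⁹)·(0.720/1.71×10^-6 + 1.13/1.98×10^-6) = 6.837×10^-3 rad.

0.392°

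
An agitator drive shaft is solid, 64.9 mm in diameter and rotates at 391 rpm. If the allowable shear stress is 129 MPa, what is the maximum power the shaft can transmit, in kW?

284 kW

J = πd⁴/32 = π(0.0649)⁴/32 = 1.742×10^-6 m⁴.
T_max = τ_allow·J/r = 1.29×10^8 × 1.742×10^-6 / 0.0324 = 6924 N·m.
ω = 2π·391/60 = 40.95 rad/s, so P_max = T_max·ω = 2.835×10^5 W.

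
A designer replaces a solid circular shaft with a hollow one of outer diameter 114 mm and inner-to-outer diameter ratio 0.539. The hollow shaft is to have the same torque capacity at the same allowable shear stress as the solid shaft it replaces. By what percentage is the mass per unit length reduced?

24.8 %

Equal τ_max and T ⇒ the solid shaft needs d_s³ = d_o³(1−k⁴), so d_s = 114·(1−0.539⁴)^(1/3) = 110.7 mm.
Area ratio A_h/A_s = d_o²(1−k²)/d_s² = (1−k²)/(1−k⁴)^(2/3) = 0.7524.
Mass saving = 1 − 0.7524 = 24.8 %.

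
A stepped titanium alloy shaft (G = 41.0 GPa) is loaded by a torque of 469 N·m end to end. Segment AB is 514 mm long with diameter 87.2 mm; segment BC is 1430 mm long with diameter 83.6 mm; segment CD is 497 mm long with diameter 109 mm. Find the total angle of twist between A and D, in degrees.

J_AB = π(0.0872)⁴/32 = 5.68×10^-6 m⁴; J_BC = π(0.0836)⁴/32 = 4.80×10^-6 m⁴; J_CD = π(0.109)⁴/32 = 1.39×10^-5 m⁴.
θ = (T/G)·Σ L_i/J_i = (469.0/41.0×10⁹)·(0.514/5.68×10^-6 + 1.43/4.80×10^-6 + 0.497/1.39×10^-5) = 4.857×10^-3 rad.

0.278°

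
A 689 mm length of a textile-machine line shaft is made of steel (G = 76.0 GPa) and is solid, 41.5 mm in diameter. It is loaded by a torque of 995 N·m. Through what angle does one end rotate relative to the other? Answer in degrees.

J = πd⁴/32 = π(0.0415)⁴/32 = 2.912×10^-7 m⁴.
θ = T·L/(G·J) = 995.0 × 0.689 / (76.0×10⁹ × 2.912×10^-7) = 0.03098 rad.

1.77°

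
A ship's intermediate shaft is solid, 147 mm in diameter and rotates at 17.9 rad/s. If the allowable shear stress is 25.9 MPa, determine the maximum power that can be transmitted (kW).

J = πd⁴/32 = π(0.147)⁴/32 = 4.584×10^-5 m⁴.
T_max = τ_allow·J/r = 2.59×10^7 × 4.584×10^-5 / 0.0735 = 16150 N·m.
ω = 17.9 rad/s, so P_max = T_max·ω = 2.892×10^5 W.

289 kW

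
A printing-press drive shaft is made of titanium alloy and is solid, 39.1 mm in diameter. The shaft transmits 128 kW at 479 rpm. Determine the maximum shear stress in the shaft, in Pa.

2.17e8 Pa

ω = 2π·479/60 = 50.16 rad/s, so T = P/ω = 128×10³ / 50.16 = 2552 N·m.
J = πd⁴/32 = π(0.0391)⁴/32 = 2.295×10^-7 m⁴.
τ_max = T·r/J = 2552 × 0.0196 / 2.295×10^-7 = 2.174×10^8 Pa.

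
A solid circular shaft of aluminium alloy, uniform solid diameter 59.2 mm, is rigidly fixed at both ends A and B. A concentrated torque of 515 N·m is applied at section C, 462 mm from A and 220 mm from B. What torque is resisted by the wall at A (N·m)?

With uniform GJ and both ends fixed, compatibility θ_AC = θ_CB gives T_A·a = T_B·b, together with T_A + T_B = T₀.
T_A = T₀·b/(a+b) = 515.0·220/682.0 = 166.1 N·m; T_B = 348.9 N·m.

166 N·m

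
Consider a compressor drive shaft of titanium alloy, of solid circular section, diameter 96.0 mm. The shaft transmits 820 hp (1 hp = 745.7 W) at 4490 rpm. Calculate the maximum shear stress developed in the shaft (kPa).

ω = 2π·4490/60 = 470.2 rad/s, so T = P/ω = 820×745.7 / 470.2 = 1300 N·m.
J = πd⁴/32 = π(0.0960)⁴/32 = 8.338×10^-6 m⁴.
τ_max = T·r/J = 1300 × 0.0480 / 8.338×10^-6 = 7.486×10^6 Pa.

7490 kPa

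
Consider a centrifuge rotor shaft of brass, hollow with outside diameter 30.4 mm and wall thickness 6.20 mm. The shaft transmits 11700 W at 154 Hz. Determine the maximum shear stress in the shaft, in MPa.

ω = 2π·154 = 967.6 rad/s, so T = P/ω = 11700 / 967.6 = 12.09 N·m.
J = π(d_o⁴ − d_i⁴)/32 = π(0.0304⁴ − 0.0180⁴)/32 = 7.354×10^-8 m⁴.
τ_max = T·r/J = 12.09 × 0.0152 / 7.354×10^-8 = 2.499×10^6 Pa.

2.50 MPa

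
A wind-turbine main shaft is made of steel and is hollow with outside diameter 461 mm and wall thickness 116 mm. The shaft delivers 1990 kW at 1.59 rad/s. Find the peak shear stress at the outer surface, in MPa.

69.3 MPa

ω = 1.59 rad/s, so T = P/ω = 1990×10³ / 1.590 = 1.252e6 N·m.
J = π(d_o⁴ − d_i⁴)/32 = π(0.461⁴ − 0.229⁴)/32 = 4.164×10^-3 m⁴.
τ_max = T·r/J = 1.252e6 × 0.231 / 4.164×10^-3 = 6.928×10^7 Pa.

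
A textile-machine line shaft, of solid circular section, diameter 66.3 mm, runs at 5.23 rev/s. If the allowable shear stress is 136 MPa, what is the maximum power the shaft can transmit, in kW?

256 kW

J = πd⁴/32 = π(0.0663)⁴/32 = 1.897×10^-6 m⁴.
T_max = τ_allow·J/r = 1.36×10^8 × 1.897×10^-6 / 0.0331 = 7782 N·m.
ω = 2π·5.23 = 32.86 rad/s, so P_max = T_max·ω = 2.557×10^5 W.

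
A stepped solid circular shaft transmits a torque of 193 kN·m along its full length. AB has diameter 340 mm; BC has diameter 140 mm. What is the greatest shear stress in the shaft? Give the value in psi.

52000 psi

Under the same torque, τ_max = 16T/(πd³) is largest where d is smallest — segment BC (d = 140 mm).
τ_max = 16·193000/(π·(0.140)³) = 3.582×10^8 Pa.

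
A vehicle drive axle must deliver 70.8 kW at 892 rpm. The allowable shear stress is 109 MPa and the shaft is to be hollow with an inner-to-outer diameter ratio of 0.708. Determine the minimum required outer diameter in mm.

36.2 mm

ω = 2π·892/60 = 93.41 rad/s, so T = P/ω = 70.8×10³ / 93.41 = 757.9 N·m.
For a hollow shaft with d_i/d_o = 0.708: τ_max = 16T/(π d_o³ (1−k⁴)), so d_o = [16T/(π τ_allow (1−k⁴))]^(1/3) = [16·757.9/(π·1.09×10^8·0.7487)]^(1/3) = 0.03616 m.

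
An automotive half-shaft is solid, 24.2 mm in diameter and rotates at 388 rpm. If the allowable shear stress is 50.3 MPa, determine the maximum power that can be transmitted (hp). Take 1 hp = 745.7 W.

7.63 hp

J = πd⁴/32 = π(0.0242)⁴/32 = 3.367×10^-8 m⁴.
T_max = τ_allow·J/r = 5.03×10^7 × 3.367×10^-8 / 0.0121 = 140.0 N·m.
ω = 2π·388/60 = 40.63 rad/s, so P_max = T_max·ω = 5687 W.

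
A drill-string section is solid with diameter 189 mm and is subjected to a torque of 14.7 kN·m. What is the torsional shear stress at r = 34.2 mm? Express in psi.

J = πd⁴/32 = π(0.189)⁴/32 = 1.253×10^-4 m⁴.
Shear stress varies linearly with radius: τ = T·r/J = 14700 × 0.0342 / 1.253×10^-4 = 4.013×10^6 Pa.

582 psi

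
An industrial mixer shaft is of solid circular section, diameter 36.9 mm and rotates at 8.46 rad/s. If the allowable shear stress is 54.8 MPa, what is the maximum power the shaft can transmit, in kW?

4.57 kW

J = πd⁴/32 = π(0.0369)⁴/32 = 1.820×10^-7 m⁴.
T_max = τ_allow·J/r = 5.48×10^7 × 1.820×10^-7 / 0.0184 = 540.6 N·m.
ω = 8.46 rad/s, so P_max = T_max·ω = 4574 W.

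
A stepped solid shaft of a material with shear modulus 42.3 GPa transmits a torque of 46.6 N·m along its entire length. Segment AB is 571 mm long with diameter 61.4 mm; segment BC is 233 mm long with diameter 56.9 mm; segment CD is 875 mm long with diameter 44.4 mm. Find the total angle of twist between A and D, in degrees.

0.185°

J_AB = π(0.0614)⁴/32 = 1.40×10^-6 m⁴; J_BC = π(0.0569)⁴/32 = 1.03×10^-6 m⁴; J_CD = π(0.0444)⁴/32 = 3.82×10^-7 m⁴.
θ = (T/G)·Σ L_i/J_i = (46.60/42.3×10⁹)·(0.571/1.40×10^-6 + 0.233/1.03×10^-6 + 0.875/3.82×10^-7) = 3.227×10^-3 rad.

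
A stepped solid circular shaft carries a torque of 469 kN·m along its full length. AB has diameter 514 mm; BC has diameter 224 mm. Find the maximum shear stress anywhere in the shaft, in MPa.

213 MPa

Under the same torque, τ_max = 16T/(πd³) is largest where d is smallest — segment BC (d = 224 mm).
τ_max = 16·469000/(π·(0.224)³) = 2.125×10^8 Pa.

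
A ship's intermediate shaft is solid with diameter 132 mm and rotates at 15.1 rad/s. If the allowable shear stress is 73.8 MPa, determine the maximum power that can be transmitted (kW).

J = πd⁴/32 = π(0.132)⁴/32 = 2.981×10^-5 m⁴.
T_max = τ_allow·J/r = 7.38×10^7 × 2.981×10^-5 / 0.0660 = 33330 N·m.
ω = 15.1 rad/s, so P_max = T_max·ω = 5.033×10^5 W.

503 kW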